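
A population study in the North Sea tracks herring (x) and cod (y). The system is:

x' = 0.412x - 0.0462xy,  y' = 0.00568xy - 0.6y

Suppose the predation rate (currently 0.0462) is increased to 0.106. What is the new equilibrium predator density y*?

At the interior fixed point, setting dx/dt = 0 with x > 0 fixes y* = (prey growth rate)/(xy coefficient) — independent of the other coefficients.
With the change, y* = 0.412/0.106 = 3.89; it falls from 8.92.

y* ≈ 3.89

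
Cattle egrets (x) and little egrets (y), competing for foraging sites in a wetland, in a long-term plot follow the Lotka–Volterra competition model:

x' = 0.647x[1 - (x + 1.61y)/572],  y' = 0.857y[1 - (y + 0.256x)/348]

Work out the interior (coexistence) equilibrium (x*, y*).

x* ≈ 19.9, y* ≈ 343

Setting both brackets to zero gives the nullclines x + 1.61y = 572 and 0.256x + y = 348.
Substituting y = 348 - 0.256x into the first: x(1 - 1.61·0.256) = 572 - 1.61·348.
So x* = 11.7/0.588 = 19.9, and then y* = 348 - 0.256·19.9 = 343.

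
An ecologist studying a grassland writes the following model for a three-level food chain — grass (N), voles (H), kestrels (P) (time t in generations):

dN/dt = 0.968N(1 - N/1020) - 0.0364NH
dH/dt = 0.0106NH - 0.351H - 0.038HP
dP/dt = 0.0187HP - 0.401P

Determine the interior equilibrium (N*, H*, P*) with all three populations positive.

From dP/dt = 0: 0.0187H* = 0.401, so H* = 21.4.
From dN/dt = 0: 0.968(1 - N*/1020) = 0.0364·21.4, giving N* = 1020·(1 - 0.806) = 198.
From dH/dt = 0: 0.0106·198 - 0.351 = 0.038P*, so P* = 1.74/0.038 = 45.9.

N* ≈ 198, H* ≈ 21.4, P* ≈ 45.9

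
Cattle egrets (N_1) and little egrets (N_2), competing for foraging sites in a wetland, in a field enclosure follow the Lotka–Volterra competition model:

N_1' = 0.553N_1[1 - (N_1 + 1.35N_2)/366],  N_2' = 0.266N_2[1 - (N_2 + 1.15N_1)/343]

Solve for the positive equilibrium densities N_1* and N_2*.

N_1* ≈ 176, N_2* ≈ 141

Setting both brackets to zero gives the nullclines N_1 + 1.35N_2 = 366 and 1.15N_1 + N_2 = 343.
Substituting N_2 = 343 - 1.15N_1 into the first: N_1(1 - 1.35·1.15) = 366 - 1.35·343.
So N_1* = -97.1/-0.552 = 176, and then N_2* = 343 - 1.15·176 = 141.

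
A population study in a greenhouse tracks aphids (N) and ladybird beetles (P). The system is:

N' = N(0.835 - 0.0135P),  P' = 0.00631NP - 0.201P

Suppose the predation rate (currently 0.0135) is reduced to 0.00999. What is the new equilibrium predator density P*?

P* ≈ 83.6

At the interior fixed point, setting dN/dt = 0 with N > 0 fixes P* = (prey growth rate)/(NP coefficient) — independent of the other coefficients.
With the change, P* = 0.835/0.00999 = 83.6; it rises from 61.9.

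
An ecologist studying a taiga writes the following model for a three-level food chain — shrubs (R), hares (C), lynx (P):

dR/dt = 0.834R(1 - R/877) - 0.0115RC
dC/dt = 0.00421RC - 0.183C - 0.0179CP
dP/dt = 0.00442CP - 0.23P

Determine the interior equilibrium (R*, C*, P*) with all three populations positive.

From dP/dt = 0: 0.00442C* = 0.23, so C* = 52.
From dR/dt = 0: 0.834(1 - R*/877) = 0.0115·52, giving R* = 877·(1 - 0.718) = 248.
From dC/dt = 0: 0.00421·248 - 0.183 = 0.0179P*, so P* = 0.86/0.0179 = 48.

R* ≈ 248, C* ≈ 52, P* ≈ 48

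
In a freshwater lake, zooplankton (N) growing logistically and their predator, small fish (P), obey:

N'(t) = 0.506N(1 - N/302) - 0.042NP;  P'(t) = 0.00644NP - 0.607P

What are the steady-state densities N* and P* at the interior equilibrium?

N* ≈ 94.3, P* ≈ 8.29

From dP/dt = 0 with P > 0: 0.00644N* = 0.607, so N* = 94.3.
Substitute into dN/dt = 0: 0.506(1 - 94.3/302) = 0.042P*.
The bracket is 0.688, giving P* = 0.348/0.042 = 8.29.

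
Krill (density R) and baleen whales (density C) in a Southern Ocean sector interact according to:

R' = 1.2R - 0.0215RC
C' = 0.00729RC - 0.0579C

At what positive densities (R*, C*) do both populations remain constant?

Set dC/dt = 0 with C > 0: 0.00729R - 0.0579 = 0, so R* = 0.0579/0.00729 = 7.94.
Set dR/dt = 0 with R > 0: 1.2 - 0.0215C = 0, so C* = 1.2/0.0215 = 55.8.

R* ≈ 7.94, C* ≈ 55.8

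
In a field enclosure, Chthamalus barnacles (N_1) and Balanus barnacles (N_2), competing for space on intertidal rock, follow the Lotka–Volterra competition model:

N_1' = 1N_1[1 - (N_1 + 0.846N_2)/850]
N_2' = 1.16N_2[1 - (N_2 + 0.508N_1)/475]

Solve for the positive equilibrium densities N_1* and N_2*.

N_1* ≈ 786, N_2* ≈ 75.8

Setting both brackets to zero gives the nullclines N_1 + 0.846N_2 = 850 and 0.508N_1 + N_2 = 475.
Substituting N_2 = 475 - 0.508N_1 into the first: N_1(1 - 0.846·0.508) = 850 - 0.846·475.
So N_1* = 448/0.57 = 786, and then N_2* = 475 - 0.508·786 = 75.8.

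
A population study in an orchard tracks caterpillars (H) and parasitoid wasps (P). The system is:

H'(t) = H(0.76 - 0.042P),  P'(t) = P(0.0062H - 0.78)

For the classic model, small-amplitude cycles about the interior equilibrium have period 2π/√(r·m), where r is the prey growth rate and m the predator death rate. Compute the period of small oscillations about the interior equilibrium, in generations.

Here r = 0.76 and m = 0.78, so r·m = 0.593.
ω = √0.593 = 0.77 per generation, hence T = 2π/ω ≈ 8.16 generations.

T ≈ 8.16 generations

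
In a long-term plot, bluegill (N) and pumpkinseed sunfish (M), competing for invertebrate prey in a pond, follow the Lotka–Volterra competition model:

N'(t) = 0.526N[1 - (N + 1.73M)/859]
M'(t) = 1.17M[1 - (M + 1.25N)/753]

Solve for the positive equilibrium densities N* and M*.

Setting both brackets to zero gives the nullclines N + 1.73M = 859 and 1.25N + M = 753.
Substituting M = 753 - 1.25N into the first: N(1 - 1.73·1.25) = 859 - 1.73·753.
So N* = -444/-1.16 = 382, and then M* = 753 - 1.25·382 = 276.

N* ≈ 382, M* ≈ 276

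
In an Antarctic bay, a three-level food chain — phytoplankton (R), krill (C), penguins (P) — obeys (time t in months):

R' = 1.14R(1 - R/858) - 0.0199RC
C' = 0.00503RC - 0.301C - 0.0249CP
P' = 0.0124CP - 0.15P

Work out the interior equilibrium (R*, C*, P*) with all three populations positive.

R* ≈ 677, C* ≈ 12.1, P* ≈ 125

From dP/dt = 0: 0.0124C* = 0.15, so C* = 12.1.
From dR/dt = 0: 1.14(1 - R*/858) = 0.0199·12.1, giving R* = 858·(1 - 0.211) = 677.
From dC/dt = 0: 0.00503·677 - 0.301 = 0.0249P*, so P* = 3.1/0.0249 = 125.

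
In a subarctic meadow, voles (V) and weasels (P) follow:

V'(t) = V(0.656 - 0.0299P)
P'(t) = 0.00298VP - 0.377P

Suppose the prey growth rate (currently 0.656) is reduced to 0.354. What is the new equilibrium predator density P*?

P* ≈ 11.8

At the interior fixed point, setting dV/dt = 0 with V > 0 fixes P* = (prey growth rate)/(VP coefficient) — independent of the other coefficients.
With the change, P* = 0.354/0.0299 = 11.8; it falls from 21.9.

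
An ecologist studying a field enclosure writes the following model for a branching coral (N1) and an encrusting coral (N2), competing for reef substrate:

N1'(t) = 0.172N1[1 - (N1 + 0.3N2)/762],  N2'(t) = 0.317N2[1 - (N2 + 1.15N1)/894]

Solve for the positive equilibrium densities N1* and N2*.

N1* ≈ 754, N2* ≈ 27

Setting both brackets to zero gives the nullclines N1 + 0.3N2 = 762 and 1.15N1 + N2 = 894.
Substituting N2 = 894 - 1.15N1 into the first: N1(1 - 0.3·1.15) = 762 - 0.3·894.
So N1* = 494/0.655 = 754, and then N2* = 894 - 1.15·754 = 27.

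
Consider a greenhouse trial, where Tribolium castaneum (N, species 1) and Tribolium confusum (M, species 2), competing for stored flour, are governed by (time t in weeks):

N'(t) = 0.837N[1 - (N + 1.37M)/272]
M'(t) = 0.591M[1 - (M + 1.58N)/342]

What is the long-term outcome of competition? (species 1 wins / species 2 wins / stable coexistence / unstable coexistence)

unstable coexistence (outcome depends on initial conditions)

Compare the nullcline intercepts: K1/α12 = 272/1.37 = 199 < K2 = 342; K2/α21 = 342/1.58 = 216 < K1 = 272.
Since both are reversed, neither can invade when rare; the interior point is a saddle.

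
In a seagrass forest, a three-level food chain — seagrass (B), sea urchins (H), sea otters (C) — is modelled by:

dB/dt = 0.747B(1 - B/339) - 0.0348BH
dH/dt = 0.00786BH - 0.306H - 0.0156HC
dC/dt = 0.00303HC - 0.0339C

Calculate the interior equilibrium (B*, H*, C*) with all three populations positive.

B* ≈ 162, H* ≈ 11.2, C* ≈ 62.2

From dC/dt = 0: 0.00303H* = 0.0339, so H* = 11.2.
From dB/dt = 0: 0.747(1 - B*/339) = 0.0348·11.2, giving B* = 339·(1 - 0.521) = 162.
From dH/dt = 0: 0.00786·162 - 0.306 = 0.0156C*, so C* = 0.97/0.0156 = 62.2.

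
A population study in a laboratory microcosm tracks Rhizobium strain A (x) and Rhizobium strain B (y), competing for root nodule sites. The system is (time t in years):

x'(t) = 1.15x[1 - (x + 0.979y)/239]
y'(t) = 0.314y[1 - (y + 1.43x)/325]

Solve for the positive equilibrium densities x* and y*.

Setting both brackets to zero gives the nullclines x + 0.979y = 239 and 1.43x + y = 325.
Substituting y = 325 - 1.43x into the first: x(1 - 0.979·1.43) = 239 - 0.979·325.
So x* = -79.2/-0.4 = 198, and then y* = 325 - 1.43·198 = 41.9.

x* ≈ 198, y* ≈ 41.9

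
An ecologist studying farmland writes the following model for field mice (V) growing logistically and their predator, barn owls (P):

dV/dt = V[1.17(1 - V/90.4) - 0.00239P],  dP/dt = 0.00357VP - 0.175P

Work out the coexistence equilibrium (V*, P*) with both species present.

From dP/dt = 0 with P > 0: 0.00357V* = 0.175, so V* = 49.
Substitute into dV/dt = 0: 1.17(1 - 49/90.4) = 0.00239P*.
The bracket is 0.458, giving P* = 0.536/0.00239 = 224.

V* ≈ 49, P* ≈ 224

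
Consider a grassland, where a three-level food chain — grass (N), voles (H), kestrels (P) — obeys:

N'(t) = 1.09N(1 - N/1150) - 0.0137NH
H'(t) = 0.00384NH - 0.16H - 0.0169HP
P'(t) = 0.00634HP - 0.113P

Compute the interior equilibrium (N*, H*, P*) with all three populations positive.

N* ≈ 892, H* ≈ 17.8, P* ≈ 193

From dP/dt = 0: 0.00634H* = 0.113, so H* = 17.8.
From dN/dt = 0: 1.09(1 - N*/1150) = 0.0137·17.8, giving N* = 1150·(1 - 0.224) = 892.
From dH/dt = 0: 0.00384·892 - 0.16 = 0.0169P*, so P* = 3.27/0.0169 = 193.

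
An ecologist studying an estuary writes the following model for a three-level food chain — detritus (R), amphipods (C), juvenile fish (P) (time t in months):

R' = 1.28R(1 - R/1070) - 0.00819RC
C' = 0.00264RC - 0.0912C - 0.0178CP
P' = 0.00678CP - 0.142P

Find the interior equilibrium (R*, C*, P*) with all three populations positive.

R* ≈ 927, C* ≈ 20.9, P* ≈ 132

From dP/dt = 0: 0.00678C* = 0.142, so C* = 20.9.
From dR/dt = 0: 1.28(1 - R*/1070) = 0.00819·20.9, giving R* = 1070·(1 - 0.134) = 927.
From dC/dt = 0: 0.00264·927 - 0.0912 = 0.0178P*, so P* = 2.36/0.0178 = 132.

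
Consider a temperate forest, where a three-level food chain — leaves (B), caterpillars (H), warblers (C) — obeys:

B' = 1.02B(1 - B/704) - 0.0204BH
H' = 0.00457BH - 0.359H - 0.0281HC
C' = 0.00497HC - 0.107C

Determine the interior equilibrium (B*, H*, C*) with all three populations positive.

B* ≈ 401, H* ≈ 21.5, C* ≈ 52.4

From dC/dt = 0: 0.00497H* = 0.107, so H* = 21.5.
From dB/dt = 0: 1.02(1 - B*/704) = 0.0204·21.5, giving B* = 704·(1 - 0.431) = 401.
From dH/dt = 0: 0.00457·401 - 0.359 = 0.0281C*, so C* = 1.47/0.0281 = 52.4.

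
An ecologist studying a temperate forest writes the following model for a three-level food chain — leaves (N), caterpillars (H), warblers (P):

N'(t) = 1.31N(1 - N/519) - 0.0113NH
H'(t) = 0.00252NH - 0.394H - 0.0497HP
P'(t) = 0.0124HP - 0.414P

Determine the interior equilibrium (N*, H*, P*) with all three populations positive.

N* ≈ 370, H* ≈ 33.4, P* ≈ 10.8

From dP/dt = 0: 0.0124H* = 0.414, so H* = 33.4.
From dN/dt = 0: 1.31(1 - N*/519) = 0.0113·33.4, giving N* = 519·(1 - 0.288) = 370.
From dH/dt = 0: 0.00252·370 - 0.394 = 0.0497P*, so P* = 0.537/0.0497 = 10.8.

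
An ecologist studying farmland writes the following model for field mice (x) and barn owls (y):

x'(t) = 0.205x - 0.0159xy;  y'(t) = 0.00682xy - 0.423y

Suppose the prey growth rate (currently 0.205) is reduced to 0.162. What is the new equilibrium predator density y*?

At the interior fixed point, setting dx/dt = 0 with x > 0 fixes y* = (prey growth rate)/(xy coefficient) — independent of the other coefficients.
With the change, y* = 0.162/0.0159 = 10.2; it falls from 12.9.

y* ≈ 10.2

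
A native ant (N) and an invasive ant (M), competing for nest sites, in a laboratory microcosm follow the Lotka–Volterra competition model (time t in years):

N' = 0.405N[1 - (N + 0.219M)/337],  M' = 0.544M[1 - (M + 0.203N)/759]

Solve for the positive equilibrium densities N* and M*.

Setting both brackets to zero gives the nullclines N + 0.219M = 337 and 0.203N + M = 759.
Substituting M = 759 - 0.203N into the first: N(1 - 0.219·0.203) = 337 - 0.219·759.
So N* = 171/0.956 = 179, and then M* = 759 - 0.203·179 = 723.

N* ≈ 179, M* ≈ 723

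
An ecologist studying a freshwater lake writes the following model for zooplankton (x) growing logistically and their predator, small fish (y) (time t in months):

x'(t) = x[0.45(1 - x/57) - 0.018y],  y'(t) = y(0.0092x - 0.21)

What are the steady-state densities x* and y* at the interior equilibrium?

x* ≈ 22.8, y* ≈ 15

From dy/dt = 0 with y > 0: 0.0092x* = 0.21, so x* = 22.8.
Substitute into dx/dt = 0: 0.45(1 - 22.8/57) = 0.018y*.
The bracket is 0.6, giving y* = 0.27/0.018 = 15.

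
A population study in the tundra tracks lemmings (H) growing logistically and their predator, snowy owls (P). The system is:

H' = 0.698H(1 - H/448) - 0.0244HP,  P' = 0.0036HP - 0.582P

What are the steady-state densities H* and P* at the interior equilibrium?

From dP/dt = 0 with P > 0: 0.0036H* = 0.582, so H* = 162.
Substitute into dH/dt = 0: 0.698(1 - 162/448) = 0.0244P*.
The bracket is 0.639, giving P* = 0.446/0.0244 = 18.3.

H* ≈ 162, P* ≈ 18.3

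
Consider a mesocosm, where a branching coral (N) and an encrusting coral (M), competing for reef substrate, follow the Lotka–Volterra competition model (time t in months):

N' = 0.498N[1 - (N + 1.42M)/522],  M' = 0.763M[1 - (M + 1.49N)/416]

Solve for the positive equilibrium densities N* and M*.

N* ≈ 61.6, M* ≈ 324

Setting both brackets to zero gives the nullclines N + 1.42M = 522 and 1.49N + M = 416.
Substituting M = 416 - 1.49N into the first: N(1 - 1.42·1.49) = 522 - 1.42·416.
So N* = -68.7/-1.12 = 61.6, and then M* = 416 - 1.49·61.6 = 324.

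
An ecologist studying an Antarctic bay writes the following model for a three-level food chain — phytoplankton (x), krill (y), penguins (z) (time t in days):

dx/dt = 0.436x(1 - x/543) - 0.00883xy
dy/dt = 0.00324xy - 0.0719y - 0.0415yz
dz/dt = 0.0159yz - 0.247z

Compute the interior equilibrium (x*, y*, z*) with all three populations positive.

x* ≈ 372, y* ≈ 15.5, z* ≈ 27.3

From dz/dt = 0: 0.0159y* = 0.247, so y* = 15.5.
From dx/dt = 0: 0.436(1 - x*/543) = 0.00883·15.5, giving x* = 543·(1 - 0.315) = 372.
From dy/dt = 0: 0.00324·372 - 0.0719 = 0.0415z*, so z* = 1.13/0.0415 = 27.3.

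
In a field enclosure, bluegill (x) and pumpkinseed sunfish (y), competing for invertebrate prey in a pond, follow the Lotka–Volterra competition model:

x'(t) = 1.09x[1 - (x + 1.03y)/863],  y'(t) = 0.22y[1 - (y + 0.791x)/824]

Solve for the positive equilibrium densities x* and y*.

Setting both brackets to zero gives the nullclines x + 1.03y = 863 and 0.791x + y = 824.
Substituting y = 824 - 0.791x into the first: x(1 - 1.03·0.791) = 863 - 1.03·824.
So x* = 14.3/0.185 = 77.1, and then y* = 824 - 0.791·77.1 = 763.

x* ≈ 77.1, y* ≈ 763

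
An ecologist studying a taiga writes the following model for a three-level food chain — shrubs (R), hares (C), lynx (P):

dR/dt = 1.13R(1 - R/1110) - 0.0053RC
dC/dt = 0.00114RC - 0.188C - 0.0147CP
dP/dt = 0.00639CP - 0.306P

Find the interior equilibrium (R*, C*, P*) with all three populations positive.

R* ≈ 861, C* ≈ 47.9, P* ≈ 54

From dP/dt = 0: 0.00639C* = 0.306, so C* = 47.9.
From dR/dt = 0: 1.13(1 - R*/1110) = 0.0053·47.9, giving R* = 1110·(1 - 0.225) = 861.
From dC/dt = 0: 0.00114·861 - 0.188 = 0.0147P*, so P* = 0.793/0.0147 = 54.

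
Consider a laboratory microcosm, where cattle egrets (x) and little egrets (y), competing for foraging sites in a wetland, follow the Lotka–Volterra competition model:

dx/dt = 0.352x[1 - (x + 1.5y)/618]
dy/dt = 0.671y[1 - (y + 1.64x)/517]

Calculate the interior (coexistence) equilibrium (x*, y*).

x* ≈ 108, y* ≈ 340

Setting both brackets to zero gives the nullclines x + 1.5y = 618 and 1.64x + y = 517.
Substituting y = 517 - 1.64x into the first: x(1 - 1.5·1.64) = 618 - 1.5·517.
So x* = -158/-1.46 = 108, and then y* = 517 - 1.64·108 = 340.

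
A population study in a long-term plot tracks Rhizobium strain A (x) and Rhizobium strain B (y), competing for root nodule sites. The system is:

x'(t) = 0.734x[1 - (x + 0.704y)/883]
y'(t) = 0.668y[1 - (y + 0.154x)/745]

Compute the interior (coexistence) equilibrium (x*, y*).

Setting both brackets to zero gives the nullclines x + 0.704y = 883 and 0.154x + y = 745.
Substituting y = 745 - 0.154x into the first: x(1 - 0.704·0.154) = 883 - 0.704·745.
So x* = 359/0.892 = 402, and then y* = 745 - 0.154·402 = 683.

x* ≈ 402, y* ≈ 683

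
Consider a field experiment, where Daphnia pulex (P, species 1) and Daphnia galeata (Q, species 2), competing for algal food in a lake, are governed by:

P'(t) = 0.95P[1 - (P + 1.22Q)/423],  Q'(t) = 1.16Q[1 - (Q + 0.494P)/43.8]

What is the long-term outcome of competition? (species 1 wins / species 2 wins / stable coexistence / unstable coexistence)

Compare the nullcline intercepts: K1/α12 = 423/1.22 = 347 > K2 = 43.8; K2/α21 = 43.8/0.494 = 88.7 < K1 = 423.
Since the inequalities point opposite ways, species 1 can invade but species 2 cannot.

species 1 excludes species 2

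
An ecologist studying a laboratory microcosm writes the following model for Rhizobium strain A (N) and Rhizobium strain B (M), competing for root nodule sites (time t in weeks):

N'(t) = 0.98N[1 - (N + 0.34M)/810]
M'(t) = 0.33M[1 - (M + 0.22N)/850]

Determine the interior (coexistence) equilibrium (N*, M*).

N* ≈ 563, M* ≈ 726

Setting both brackets to zero gives the nullclines N + 0.34M = 810 and 0.22N + M = 850.
Substituting M = 850 - 0.22N into the first: N(1 - 0.34·0.22) = 810 - 0.34·850.
So N* = 521/0.925 = 563, and then M* = 850 - 0.22·563 = 726.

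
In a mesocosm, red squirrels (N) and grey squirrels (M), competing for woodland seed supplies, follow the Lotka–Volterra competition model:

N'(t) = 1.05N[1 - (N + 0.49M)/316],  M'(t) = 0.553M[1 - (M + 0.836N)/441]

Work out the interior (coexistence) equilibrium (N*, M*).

Setting both brackets to zero gives the nullclines N + 0.49M = 316 and 0.836N + M = 441.
Substituting M = 441 - 0.836N into the first: N(1 - 0.49·0.836) = 316 - 0.49·441.
So N* = 99.9/0.59 = 169, and then M* = 441 - 0.836·169 = 300.

N* ≈ 169, M* ≈ 300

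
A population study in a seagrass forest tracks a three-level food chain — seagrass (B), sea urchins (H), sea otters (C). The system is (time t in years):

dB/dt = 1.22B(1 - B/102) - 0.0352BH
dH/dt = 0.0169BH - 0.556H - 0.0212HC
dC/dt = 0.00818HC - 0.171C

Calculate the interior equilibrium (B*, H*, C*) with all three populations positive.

B* ≈ 40.5, H* ≈ 20.9, C* ≈ 6.04

From dC/dt = 0: 0.00818H* = 0.171, so H* = 20.9.
From dB/dt = 0: 1.22(1 - B*/102) = 0.0352·20.9, giving B* = 102·(1 - 0.603) = 40.5.
From dH/dt = 0: 0.0169·40.5 - 0.556 = 0.0212C*, so C* = 0.128/0.0212 = 6.04.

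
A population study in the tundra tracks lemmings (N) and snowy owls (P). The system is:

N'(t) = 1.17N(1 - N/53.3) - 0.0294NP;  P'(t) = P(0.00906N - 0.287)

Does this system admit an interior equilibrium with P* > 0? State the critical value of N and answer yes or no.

The predator equation gives dP/dt > 0 only when N > 0.287/0.00906 = 31.7.
Without the predator, N → K = 53.3. Since 53.3 > 31.7, the predator can invade and persist.

Threshold N = 31.7; K > 31.7, so yes, the predator persists.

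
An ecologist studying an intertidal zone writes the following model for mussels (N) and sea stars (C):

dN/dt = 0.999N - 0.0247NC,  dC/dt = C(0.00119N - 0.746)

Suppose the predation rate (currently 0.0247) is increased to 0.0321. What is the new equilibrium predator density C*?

C* ≈ 31.1

At the interior fixed point, setting dN/dt = 0 with N > 0 fixes C* = (prey growth rate)/(NC coefficient) — independent of the other coefficients.
With the change, C* = 0.999/0.0321 = 31.1; it falls from 40.4.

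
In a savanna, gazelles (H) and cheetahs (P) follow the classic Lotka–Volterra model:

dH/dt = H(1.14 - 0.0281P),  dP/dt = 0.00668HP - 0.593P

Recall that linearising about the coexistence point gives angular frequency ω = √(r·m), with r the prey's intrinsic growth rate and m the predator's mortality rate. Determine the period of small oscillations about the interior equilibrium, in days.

Here r = 1.14 and m = 0.593, so r·m = 0.676.
ω = √0.676 = 0.822 per day, hence T = 2π/ω ≈ 7.64 days.

T ≈ 7.64 days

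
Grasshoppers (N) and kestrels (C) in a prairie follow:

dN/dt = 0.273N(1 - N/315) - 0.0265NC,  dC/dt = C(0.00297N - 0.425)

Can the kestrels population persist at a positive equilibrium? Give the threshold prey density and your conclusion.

Threshold N = 143; K > 143, so yes, the predator persists.

The predator equation gives dC/dt > 0 only when N > 0.425/0.00297 = 143.
Without the predator, N → K = 315. Since 315 > 143, the predator can invade and persist.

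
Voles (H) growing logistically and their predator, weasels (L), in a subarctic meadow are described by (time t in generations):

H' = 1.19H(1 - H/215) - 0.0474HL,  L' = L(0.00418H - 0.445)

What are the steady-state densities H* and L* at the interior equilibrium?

From dL/dt = 0 with L > 0: 0.00418H* = 0.445, so H* = 106.
Substitute into dH/dt = 0: 1.19(1 - 106/215) = 0.0474L*.
The bracket is 0.505, giving L* = 0.601/0.0474 = 12.7.

H* ≈ 106, L* ≈ 12.7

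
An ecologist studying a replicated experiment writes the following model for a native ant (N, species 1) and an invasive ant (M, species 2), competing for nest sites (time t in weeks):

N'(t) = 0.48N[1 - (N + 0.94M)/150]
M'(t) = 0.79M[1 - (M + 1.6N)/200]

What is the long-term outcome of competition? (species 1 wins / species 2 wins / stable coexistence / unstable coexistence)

unstable coexistence (outcome depends on initial conditions)

Compare the nullcline intercepts: K1/α12 = 150/0.94 = 160 < K2 = 200; K2/α21 = 200/1.6 = 125 < K1 = 150.
Since both are reversed, neither can invade when rare; the interior point is a saddle.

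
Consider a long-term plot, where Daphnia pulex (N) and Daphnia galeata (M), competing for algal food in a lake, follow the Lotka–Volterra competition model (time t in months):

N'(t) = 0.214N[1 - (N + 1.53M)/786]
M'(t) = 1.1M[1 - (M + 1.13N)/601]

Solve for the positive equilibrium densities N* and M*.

Setting both brackets to zero gives the nullclines N + 1.53M = 786 and 1.13N + M = 601.
Substituting M = 601 - 1.13N into the first: N(1 - 1.53·1.13) = 786 - 1.53·601.
So N* = -134/-0.729 = 183, and then M* = 601 - 1.13·183 = 394.

N* ≈ 183, M* ≈ 394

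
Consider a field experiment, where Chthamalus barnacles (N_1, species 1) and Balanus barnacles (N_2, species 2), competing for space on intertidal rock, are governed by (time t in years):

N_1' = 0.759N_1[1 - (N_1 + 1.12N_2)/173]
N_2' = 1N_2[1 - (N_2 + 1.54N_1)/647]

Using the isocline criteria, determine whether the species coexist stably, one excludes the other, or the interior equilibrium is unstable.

species 2 excludes species 1

Compare the nullcline intercepts: K1/α12 = 173/1.12 = 154 < K2 = 647; K2/α21 = 647/1.54 = 420 > K1 = 173.
Since the inequalities point opposite ways, species 2 can invade but species 1 cannot.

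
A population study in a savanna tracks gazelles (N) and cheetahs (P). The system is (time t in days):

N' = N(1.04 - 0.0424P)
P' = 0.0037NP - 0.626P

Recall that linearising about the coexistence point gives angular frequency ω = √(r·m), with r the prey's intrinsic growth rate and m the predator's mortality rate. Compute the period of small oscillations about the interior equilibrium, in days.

T ≈ 7.79 days

Here r = 1.04 and m = 0.626, so r·m = 0.651.
ω = √0.651 = 0.807 per day, hence T = 2π/ω ≈ 7.79 days.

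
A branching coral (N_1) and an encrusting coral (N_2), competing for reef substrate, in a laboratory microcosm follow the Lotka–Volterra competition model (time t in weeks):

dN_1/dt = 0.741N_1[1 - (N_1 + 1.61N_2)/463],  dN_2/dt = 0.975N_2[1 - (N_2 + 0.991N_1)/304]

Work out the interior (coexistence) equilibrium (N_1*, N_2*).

Setting both brackets to zero gives the nullclines N_1 + 1.61N_2 = 463 and 0.991N_1 + N_2 = 304.
Substituting N_2 = 304 - 0.991N_1 into the first: N_1(1 - 1.61·0.991) = 463 - 1.61·304.
So N_1* = -26.4/-0.596 = 44.4, and then N_2* = 304 - 0.991·44.4 = 260.

N_1* ≈ 44.4, N_2* ≈ 260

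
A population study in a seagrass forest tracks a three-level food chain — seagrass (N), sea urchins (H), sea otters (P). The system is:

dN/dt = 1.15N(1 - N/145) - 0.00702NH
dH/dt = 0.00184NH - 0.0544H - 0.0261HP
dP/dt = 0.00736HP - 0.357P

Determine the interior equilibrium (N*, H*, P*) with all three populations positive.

From dP/dt = 0: 0.00736H* = 0.357, so H* = 48.5.
From dN/dt = 0: 1.15(1 - N*/145) = 0.00702·48.5, giving N* = 145·(1 - 0.296) = 102.
From dH/dt = 0: 0.00184·102 - 0.0544 = 0.0261P*, so P* = 0.133/0.0261 = 5.11.

N* ≈ 102, H* ≈ 48.5, P* ≈ 5.11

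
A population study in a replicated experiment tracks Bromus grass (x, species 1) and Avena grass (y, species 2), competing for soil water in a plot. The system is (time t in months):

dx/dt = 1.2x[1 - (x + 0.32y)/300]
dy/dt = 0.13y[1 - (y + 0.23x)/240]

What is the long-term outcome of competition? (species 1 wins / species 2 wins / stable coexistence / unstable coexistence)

stable coexistence

Compare the nullcline intercepts: K1/α12 = 300/0.32 = 938 > K2 = 240; K2/α21 = 240/0.23 = 1040 > K1 = 300.
Since both inequalities hold, each species can invade when rare, so the interior equilibrium is stable.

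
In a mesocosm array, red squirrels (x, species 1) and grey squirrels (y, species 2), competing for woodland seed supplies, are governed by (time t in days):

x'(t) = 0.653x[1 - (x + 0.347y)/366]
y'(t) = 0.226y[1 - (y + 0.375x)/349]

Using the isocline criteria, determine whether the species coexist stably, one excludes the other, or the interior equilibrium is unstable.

stable coexistence

Compare the nullcline intercepts: K1/α12 = 366/0.347 = 1050 > K2 = 349; K2/α21 = 349/0.375 = 931 > K1 = 366.
Since both inequalities hold, each species can invade when rare, so the interior equilibrium is stable.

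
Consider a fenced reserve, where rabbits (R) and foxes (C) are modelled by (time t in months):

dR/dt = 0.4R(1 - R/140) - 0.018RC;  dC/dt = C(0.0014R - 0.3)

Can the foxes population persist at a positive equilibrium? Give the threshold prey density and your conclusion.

Threshold R = 214; K < 214, so no, the predator goes extinct.

The predator equation gives dC/dt > 0 only when R > 0.3/0.0014 = 214.
Without the predator, R → K = 140. Since 140 < 214, the predator cannot invade.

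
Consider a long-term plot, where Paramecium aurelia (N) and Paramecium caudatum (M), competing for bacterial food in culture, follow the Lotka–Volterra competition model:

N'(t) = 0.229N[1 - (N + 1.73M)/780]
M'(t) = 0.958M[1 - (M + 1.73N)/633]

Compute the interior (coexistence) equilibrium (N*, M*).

N* ≈ 158, M* ≈ 359

Setting both brackets to zero gives the nullclines N + 1.73M = 780 and 1.73N + M = 633.
Substituting M = 633 - 1.73N into the first: N(1 - 1.73·1.73) = 780 - 1.73·633.
So N* = -315/-1.99 = 158, and then M* = 633 - 1.73·158 = 359.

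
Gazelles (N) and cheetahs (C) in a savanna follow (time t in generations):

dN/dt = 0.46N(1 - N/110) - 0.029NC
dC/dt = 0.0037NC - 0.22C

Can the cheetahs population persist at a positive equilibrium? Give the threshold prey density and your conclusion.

The predator equation gives dC/dt > 0 only when N > 0.22/0.0037 = 59.5.
Without the predator, N → K = 110. Since 110 > 59.5, the predator can invade and persist.

Threshold N = 59.5; K > 59.5, so yes, the predator persists.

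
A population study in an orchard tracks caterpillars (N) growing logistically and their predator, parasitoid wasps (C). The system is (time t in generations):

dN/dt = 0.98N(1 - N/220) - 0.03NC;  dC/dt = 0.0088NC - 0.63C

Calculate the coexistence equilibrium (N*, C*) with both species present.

N* ≈ 71.6, C* ≈ 22

From dC/dt = 0 with C > 0: 0.0088N* = 0.63, so N* = 71.6.
Substitute into dN/dt = 0: 0.98(1 - 71.6/220) = 0.03C*.
The bracket is 0.675, giving C* = 0.661/0.03 = 22.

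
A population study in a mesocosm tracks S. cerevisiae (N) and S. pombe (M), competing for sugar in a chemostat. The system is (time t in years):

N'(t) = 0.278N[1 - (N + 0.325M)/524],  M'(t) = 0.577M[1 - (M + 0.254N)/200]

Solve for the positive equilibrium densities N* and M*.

N* ≈ 500, M* ≈ 72.9

Setting both brackets to zero gives the nullclines N + 0.325M = 524 and 0.254N + M = 200.
Substituting M = 200 - 0.254N into the first: N(1 - 0.325·0.254) = 524 - 0.325·200.
So N* = 459/0.917 = 500, and then M* = 200 - 0.254·500 = 72.9.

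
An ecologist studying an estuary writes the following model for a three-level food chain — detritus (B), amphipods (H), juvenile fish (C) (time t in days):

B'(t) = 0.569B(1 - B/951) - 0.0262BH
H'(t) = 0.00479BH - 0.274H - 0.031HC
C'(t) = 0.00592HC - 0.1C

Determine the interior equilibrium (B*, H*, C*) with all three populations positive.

B* ≈ 211, H* ≈ 16.9, C* ≈ 23.8

From dC/dt = 0: 0.00592H* = 0.1, so H* = 16.9.
From dB/dt = 0: 0.569(1 - B*/951) = 0.0262·16.9, giving B* = 951·(1 - 0.778) = 211.
From dH/dt = 0: 0.00479·211 - 0.274 = 0.031C*, so C* = 0.738/0.031 = 23.8.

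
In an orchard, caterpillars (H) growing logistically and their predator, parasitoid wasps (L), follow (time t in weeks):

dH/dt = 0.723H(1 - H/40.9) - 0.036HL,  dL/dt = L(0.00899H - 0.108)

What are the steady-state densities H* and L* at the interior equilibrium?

From dL/dt = 0 with L > 0: 0.00899H* = 0.108, so H* = 12.
Substitute into dH/dt = 0: 0.723(1 - 12/40.9) = 0.036L*.
The bracket is 0.706, giving L* = 0.511/0.036 = 14.2.

H* ≈ 12, L* ≈ 14.2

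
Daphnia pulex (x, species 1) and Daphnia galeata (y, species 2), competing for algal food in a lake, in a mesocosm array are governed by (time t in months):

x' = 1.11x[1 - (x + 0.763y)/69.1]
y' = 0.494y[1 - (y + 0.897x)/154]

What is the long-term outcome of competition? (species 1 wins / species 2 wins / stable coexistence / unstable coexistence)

Compare the nullcline intercepts: K1/α12 = 69.1/0.763 = 90.6 < K2 = 154; K2/α21 = 154/0.897 = 172 > K1 = 69.1.
Since the inequalities point opposite ways, species 2 can invade but species 1 cannot.

species 2 excludes species 1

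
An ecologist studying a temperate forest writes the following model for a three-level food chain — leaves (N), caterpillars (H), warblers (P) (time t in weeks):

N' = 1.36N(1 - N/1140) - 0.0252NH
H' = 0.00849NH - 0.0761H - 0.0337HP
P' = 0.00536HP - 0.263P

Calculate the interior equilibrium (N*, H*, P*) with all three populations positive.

From dP/dt = 0: 0.00536H* = 0.263, so H* = 49.1.
From dN/dt = 0: 1.36(1 - N*/1140) = 0.0252·49.1, giving N* = 1140·(1 - 0.909) = 104.
From dH/dt = 0: 0.00849·104 - 0.0761 = 0.0337P*, so P* = 0.803/0.0337 = 23.8.

N* ≈ 104, H* ≈ 49.1, P* ≈ 23.8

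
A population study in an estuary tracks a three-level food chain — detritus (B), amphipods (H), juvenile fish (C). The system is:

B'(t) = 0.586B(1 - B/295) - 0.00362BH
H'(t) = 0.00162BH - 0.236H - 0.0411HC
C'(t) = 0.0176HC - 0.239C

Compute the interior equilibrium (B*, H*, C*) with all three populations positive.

From dC/dt = 0: 0.0176H* = 0.239, so H* = 13.6.
From dB/dt = 0: 0.586(1 - B*/295) = 0.00362·13.6, giving B* = 295·(1 - 0.0839) = 270.
From dH/dt = 0: 0.00162·270 - 0.236 = 0.0411C*, so C* = 0.202/0.0411 = 4.91.

B* ≈ 270, H* ≈ 13.6, C* ≈ 4.91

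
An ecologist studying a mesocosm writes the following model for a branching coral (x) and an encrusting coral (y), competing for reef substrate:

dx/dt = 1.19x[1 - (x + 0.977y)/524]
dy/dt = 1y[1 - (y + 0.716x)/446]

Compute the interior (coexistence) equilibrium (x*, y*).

Setting both brackets to zero gives the nullclines x + 0.977y = 524 and 0.716x + y = 446.
Substituting y = 446 - 0.716x into the first: x(1 - 0.977·0.716) = 524 - 0.977·446.
So x* = 88.3/0.3 = 294, and then y* = 446 - 0.716·294 = 236.

x* ≈ 294, y* ≈ 236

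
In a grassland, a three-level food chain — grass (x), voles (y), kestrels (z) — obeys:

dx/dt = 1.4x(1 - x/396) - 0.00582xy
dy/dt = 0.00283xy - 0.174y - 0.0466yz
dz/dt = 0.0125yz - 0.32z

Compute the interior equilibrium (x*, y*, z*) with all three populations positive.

x* ≈ 354, y* ≈ 25.6, z* ≈ 17.8

From dz/dt = 0: 0.0125y* = 0.32, so y* = 25.6.
From dx/dt = 0: 1.4(1 - x*/396) = 0.00582·25.6, giving x* = 396·(1 - 0.106) = 354.
From dy/dt = 0: 0.00283·354 - 0.174 = 0.0466z*, so z* = 0.827/0.0466 = 17.8.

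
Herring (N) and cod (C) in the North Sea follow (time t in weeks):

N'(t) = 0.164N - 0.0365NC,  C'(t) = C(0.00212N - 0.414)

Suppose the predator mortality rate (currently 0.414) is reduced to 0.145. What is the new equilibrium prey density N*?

N* ≈ 68.4

At the interior fixed point, setting dC/dt = 0 with C > 0 fixes N* = (predator death rate)/(NC coefficient) — independent of the other coefficients.
With the change, N* = 0.145/0.00212 = 68.4; it falls from 195.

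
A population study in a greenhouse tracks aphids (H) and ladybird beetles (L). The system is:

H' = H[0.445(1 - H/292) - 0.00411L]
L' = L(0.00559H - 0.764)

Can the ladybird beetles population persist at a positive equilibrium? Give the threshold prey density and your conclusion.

The predator equation gives dL/dt > 0 only when H > 0.764/0.00559 = 137.
Without the predator, H → K = 292. Since 292 > 137, the predator can invade and persist.

Threshold H = 137; K > 137, so yes, the predator persists.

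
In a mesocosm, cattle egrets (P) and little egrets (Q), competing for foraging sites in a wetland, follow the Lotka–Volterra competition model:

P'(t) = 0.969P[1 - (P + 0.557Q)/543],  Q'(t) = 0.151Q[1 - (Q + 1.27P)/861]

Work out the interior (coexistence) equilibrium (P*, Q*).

Setting both brackets to zero gives the nullclines P + 0.557Q = 543 and 1.27P + Q = 861.
Substituting Q = 861 - 1.27P into the first: P(1 - 0.557·1.27) = 543 - 0.557·861.
So P* = 63.4/0.293 = 217, and then Q* = 861 - 1.27·217 = 586.

P* ≈ 217, Q* ≈ 586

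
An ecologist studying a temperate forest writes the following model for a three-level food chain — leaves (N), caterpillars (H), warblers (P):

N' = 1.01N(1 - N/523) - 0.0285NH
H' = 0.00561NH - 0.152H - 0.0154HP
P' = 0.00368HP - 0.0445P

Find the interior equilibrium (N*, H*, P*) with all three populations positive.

N* ≈ 345, H* ≈ 12.1, P* ≈ 116

From dP/dt = 0: 0.00368H* = 0.0445, so H* = 12.1.
From dN/dt = 0: 1.01(1 - N*/523) = 0.0285·12.1, giving N* = 523·(1 - 0.341) = 345.
From dH/dt = 0: 0.00561·345 - 0.152 = 0.0154P*, so P* = 1.78/0.0154 = 116.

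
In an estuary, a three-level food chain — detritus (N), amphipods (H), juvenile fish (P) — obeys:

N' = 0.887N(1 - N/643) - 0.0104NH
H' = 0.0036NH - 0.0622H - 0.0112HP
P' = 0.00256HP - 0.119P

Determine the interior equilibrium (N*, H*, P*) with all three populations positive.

From dP/dt = 0: 0.00256H* = 0.119, so H* = 46.5.
From dN/dt = 0: 0.887(1 - N*/643) = 0.0104·46.5, giving N* = 643·(1 - 0.545) = 293.
From dH/dt = 0: 0.0036·293 - 0.0622 = 0.0112P*, so P* = 0.991/0.0112 = 88.5.

N* ≈ 293, H* ≈ 46.5, P* ≈ 88.5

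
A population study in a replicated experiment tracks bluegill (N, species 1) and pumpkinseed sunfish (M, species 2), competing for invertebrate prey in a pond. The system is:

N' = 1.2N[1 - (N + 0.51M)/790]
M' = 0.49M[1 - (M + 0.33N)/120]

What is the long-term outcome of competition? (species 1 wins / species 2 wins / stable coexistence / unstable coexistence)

species 1 excludes species 2

Compare the nullcline intercepts: K1/α12 = 790/0.51 = 1550 > K2 = 120; K2/α21 = 120/0.33 = 364 < K1 = 790.
Since the inequalities point opposite ways, species 1 can invade but species 2 cannot.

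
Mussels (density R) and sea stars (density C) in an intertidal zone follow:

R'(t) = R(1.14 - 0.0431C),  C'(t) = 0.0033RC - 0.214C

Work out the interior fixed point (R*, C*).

Set dC/dt = 0 with C > 0: 0.0033R - 0.214 = 0, so R* = 0.214/0.0033 = 64.8.
Set dR/dt = 0 with R > 0: 1.14 - 0.0431C = 0, so C* = 1.14/0.0431 = 26.5.

R* ≈ 64.8, C* ≈ 26.5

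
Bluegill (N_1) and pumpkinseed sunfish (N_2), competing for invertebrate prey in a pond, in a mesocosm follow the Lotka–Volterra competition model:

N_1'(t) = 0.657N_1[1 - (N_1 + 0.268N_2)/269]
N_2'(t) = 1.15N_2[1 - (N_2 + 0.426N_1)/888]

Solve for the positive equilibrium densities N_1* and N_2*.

Setting both brackets to zero gives the nullclines N_1 + 0.268N_2 = 269 and 0.426N_1 + N_2 = 888.
Substituting N_2 = 888 - 0.426N_1 into the first: N_1(1 - 0.268·0.426) = 269 - 0.268·888.
So N_1* = 31/0.886 = 35, and then N_2* = 888 - 0.426·35 = 873.

N_1* ≈ 35, N_2* ≈ 873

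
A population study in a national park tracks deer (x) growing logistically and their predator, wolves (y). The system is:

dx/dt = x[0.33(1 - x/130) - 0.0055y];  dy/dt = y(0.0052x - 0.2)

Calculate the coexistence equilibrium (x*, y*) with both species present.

x* ≈ 38.5, y* ≈ 42.2

From dy/dt = 0 with y > 0: 0.0052x* = 0.2, so x* = 38.5.
Substitute into dx/dt = 0: 0.33(1 - 38.5/130) = 0.0055y*.
The bracket is 0.704, giving y* = 0.232/0.0055 = 42.2.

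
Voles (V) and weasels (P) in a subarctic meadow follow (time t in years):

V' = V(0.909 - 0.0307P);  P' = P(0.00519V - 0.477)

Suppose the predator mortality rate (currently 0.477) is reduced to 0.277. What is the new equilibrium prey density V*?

At the interior fixed point, setting dP/dt = 0 with P > 0 fixes V* = (predator death rate)/(VP coefficient) — independent of the other coefficients.
With the change, V* = 0.277/0.00519 = 53.4; it falls from 91.9.

V* ≈ 53.4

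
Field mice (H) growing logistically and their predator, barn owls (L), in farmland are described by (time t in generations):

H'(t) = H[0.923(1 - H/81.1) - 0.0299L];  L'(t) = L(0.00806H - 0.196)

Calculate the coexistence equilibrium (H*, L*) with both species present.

H* ≈ 24.3, L* ≈ 21.6

From dL/dt = 0 with L > 0: 0.00806H* = 0.196, so H* = 24.3.
Substitute into dH/dt = 0: 0.923(1 - 24.3/81.1) = 0.0299L*.
The bracket is 0.7, giving L* = 0.646/0.0299 = 21.6.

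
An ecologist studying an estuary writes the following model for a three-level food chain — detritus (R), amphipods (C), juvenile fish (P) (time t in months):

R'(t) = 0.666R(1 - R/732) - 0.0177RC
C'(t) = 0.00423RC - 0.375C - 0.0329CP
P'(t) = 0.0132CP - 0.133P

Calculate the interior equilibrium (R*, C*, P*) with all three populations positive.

R* ≈ 536, C* ≈ 10.1, P* ≈ 57.5

From dP/dt = 0: 0.0132C* = 0.133, so C* = 10.1.
From dR/dt = 0: 0.666(1 - R*/732) = 0.0177·10.1, giving R* = 732·(1 - 0.268) = 536.
From dC/dt = 0: 0.00423·536 - 0.375 = 0.0329P*, so P* = 1.89/0.0329 = 57.5.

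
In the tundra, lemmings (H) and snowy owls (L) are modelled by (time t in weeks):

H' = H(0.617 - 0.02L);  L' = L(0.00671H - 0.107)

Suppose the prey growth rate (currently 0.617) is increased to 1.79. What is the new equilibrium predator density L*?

L* ≈ 89.5

At the interior fixed point, setting dH/dt = 0 with H > 0 fixes L* = (prey growth rate)/(HL coefficient) — independent of the other coefficients.
With the change, L* = 1.79/0.02 = 89.5; it rises from 30.8.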